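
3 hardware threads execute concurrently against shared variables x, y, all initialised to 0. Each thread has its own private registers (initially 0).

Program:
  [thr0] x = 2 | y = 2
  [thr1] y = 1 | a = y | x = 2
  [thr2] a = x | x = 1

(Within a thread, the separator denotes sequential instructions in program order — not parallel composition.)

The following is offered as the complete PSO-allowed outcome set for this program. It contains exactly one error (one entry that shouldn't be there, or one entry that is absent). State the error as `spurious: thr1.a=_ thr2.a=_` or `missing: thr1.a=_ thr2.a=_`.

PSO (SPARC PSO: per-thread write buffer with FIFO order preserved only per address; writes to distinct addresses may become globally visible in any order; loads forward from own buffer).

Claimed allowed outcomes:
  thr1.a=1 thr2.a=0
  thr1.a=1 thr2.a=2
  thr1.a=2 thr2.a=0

outcome vector order: (thr1.a,thr2.a)
PSO: 4 outcomes — {1/0, 1/2, 2/0, 2/2}
PSO∖claimed = {2/2}

missing: thr1.a=2 thr2.a=2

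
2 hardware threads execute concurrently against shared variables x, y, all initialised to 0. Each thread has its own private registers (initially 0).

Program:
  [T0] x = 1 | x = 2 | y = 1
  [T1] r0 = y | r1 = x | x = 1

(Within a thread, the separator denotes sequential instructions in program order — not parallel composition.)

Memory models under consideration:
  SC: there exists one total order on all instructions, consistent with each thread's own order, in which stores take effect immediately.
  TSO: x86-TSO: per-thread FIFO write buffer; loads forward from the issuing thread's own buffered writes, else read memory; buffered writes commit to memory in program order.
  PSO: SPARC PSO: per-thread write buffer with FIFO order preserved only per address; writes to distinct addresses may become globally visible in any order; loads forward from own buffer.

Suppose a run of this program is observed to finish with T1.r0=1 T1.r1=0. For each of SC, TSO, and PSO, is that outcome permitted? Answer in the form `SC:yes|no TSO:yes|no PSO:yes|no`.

outcome vector order: (T1.r0,T1.r1)
SC: 4 outcomes — {(0,0); (0,1); (0,2); (1,2)}
TSO: 4 outcomes — {(0,0); (0,1); (0,2); (1,2)}
PSO: 6 outcomes — {(0,0); (0,1); (0,2); (1,0); (1,1); (1,2)}
target (1,0) ∈ {PSO}

SC:no TSO:no PSO:yes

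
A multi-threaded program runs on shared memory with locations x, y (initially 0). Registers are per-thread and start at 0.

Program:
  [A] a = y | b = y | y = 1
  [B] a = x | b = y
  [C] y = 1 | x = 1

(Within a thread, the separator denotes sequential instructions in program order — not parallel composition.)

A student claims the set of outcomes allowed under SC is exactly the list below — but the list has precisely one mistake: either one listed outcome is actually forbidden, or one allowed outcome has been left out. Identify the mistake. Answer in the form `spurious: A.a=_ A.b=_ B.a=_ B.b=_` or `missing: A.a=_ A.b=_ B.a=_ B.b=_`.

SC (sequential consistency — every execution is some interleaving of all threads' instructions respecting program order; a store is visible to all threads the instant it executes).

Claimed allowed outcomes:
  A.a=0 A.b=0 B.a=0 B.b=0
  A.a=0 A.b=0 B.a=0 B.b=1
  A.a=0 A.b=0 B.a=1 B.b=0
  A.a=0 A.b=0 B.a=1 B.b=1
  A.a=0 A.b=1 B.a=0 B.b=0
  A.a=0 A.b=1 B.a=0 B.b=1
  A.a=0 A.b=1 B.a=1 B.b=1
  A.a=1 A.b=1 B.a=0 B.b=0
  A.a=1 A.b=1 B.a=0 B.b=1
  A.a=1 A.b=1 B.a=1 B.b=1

spurious: A.a=0 A.b=0 B.a=1 B.b=0

outcome vector order: (A.a,A.b,B.a,B.b)
[SC] allowed = {(0,0,0,0), (0,0,0,1), (0,0,1,1), (0,1,0,0), (0,1,0,1), (0,1,1,1), (1,1,0,0), (1,1,0,1), (1,1,1,1)}
claimed∖SC = {(0,0,1,0)}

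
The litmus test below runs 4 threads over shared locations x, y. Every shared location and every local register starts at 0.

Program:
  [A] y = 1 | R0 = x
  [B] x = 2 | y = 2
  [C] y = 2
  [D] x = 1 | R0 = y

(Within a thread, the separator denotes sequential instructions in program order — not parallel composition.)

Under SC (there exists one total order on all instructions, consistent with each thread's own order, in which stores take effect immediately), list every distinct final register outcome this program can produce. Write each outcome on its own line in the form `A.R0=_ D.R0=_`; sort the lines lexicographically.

A.R0=0 D.R0=1
A.R0=0 D.R0=2
A.R0=1 D.R0=0
A.R0=1 D.R0=1
A.R0=1 D.R0=2
A.R0=2 D.R0=0
A.R0=2 D.R0=1
A.R0=2 D.R0=2

outcome vector order: (A.R0,D.R0)
|SC outcomes| = 8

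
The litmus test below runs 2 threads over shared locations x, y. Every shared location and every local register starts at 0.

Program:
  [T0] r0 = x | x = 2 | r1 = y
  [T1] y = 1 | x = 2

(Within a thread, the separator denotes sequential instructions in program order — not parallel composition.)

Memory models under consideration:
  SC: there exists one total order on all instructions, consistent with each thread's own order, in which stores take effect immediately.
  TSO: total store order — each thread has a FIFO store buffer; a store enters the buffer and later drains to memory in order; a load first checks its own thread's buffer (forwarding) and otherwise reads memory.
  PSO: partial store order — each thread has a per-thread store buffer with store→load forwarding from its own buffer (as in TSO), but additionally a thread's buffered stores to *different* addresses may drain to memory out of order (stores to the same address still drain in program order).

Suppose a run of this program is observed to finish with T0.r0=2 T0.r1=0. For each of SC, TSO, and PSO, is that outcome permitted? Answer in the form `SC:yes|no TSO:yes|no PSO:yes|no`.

SC:no TSO:no PSO:yes

outcome vector order: (T0.r0,T0.r1)
SC: 3 outcomes — {<0 0>; <0 1>; <2 1>}
TSO: 3 outcomes — {<0 0>; <0 1>; <2 1>}
PSO: 4 outcomes — {<0 0>; <0 1>; <2 0>; <2 1>}
target <2 0> ∈ {PSO}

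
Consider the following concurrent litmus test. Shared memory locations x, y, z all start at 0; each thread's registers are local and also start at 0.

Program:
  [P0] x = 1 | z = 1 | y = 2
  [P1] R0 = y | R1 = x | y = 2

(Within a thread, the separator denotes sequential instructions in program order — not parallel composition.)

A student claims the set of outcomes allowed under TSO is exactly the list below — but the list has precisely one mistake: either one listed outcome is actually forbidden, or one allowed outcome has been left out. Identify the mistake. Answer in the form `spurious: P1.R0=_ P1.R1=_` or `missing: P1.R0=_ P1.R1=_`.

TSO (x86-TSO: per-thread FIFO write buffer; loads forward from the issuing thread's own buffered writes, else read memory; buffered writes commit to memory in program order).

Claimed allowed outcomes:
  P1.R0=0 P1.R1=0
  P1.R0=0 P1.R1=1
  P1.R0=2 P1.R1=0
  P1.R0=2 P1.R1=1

outcome vector order: (P1.R0,P1.R1)
[TSO] allowed = {00 01 21}
claimed∖TSO = {20}

spurious: P1.R0=2 P1.R1=0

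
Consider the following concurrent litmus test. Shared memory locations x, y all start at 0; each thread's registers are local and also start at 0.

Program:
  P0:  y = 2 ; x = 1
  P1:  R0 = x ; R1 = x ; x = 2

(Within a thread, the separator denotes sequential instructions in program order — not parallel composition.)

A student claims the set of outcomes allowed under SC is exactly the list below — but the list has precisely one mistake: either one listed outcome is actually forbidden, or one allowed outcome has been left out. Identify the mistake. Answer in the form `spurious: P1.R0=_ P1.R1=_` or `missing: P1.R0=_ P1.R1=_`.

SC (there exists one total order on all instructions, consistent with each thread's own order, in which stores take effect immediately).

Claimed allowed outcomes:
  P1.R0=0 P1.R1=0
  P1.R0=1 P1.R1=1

outcome vector order: (P1.R0,P1.R1)
under SC → 00, 01, 11
SC∖claimed = {01}

missing: P1.R0=0 P1.R1=1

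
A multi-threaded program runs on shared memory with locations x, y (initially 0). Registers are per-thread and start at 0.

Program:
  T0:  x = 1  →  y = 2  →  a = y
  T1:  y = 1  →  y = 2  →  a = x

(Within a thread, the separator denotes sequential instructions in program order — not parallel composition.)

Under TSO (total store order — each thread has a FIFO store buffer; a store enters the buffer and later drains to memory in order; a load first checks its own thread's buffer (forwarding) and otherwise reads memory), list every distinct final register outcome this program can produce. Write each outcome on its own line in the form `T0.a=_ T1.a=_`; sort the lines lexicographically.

outcome vector order: (T0.a,T1.a)
|TSO outcomes| = 4

T0.a=1 T1.a=0
T0.a=1 T1.a=1
T0.a=2 T1.a=0
T0.a=2 T1.a=1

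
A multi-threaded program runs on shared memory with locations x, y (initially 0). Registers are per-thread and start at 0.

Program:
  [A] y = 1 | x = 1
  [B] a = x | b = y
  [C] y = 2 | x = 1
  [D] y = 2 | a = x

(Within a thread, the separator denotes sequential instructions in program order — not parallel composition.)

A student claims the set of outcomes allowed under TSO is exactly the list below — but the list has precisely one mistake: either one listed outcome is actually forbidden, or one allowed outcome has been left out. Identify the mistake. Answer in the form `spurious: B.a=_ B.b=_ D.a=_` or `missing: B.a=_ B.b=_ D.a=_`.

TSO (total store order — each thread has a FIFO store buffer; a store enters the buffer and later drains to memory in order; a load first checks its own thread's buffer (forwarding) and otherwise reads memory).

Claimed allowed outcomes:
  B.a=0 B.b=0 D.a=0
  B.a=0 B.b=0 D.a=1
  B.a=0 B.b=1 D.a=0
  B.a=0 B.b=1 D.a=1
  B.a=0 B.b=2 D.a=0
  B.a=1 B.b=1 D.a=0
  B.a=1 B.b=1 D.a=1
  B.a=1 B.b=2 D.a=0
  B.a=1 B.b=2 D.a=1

missing: B.a=0 B.b=2 D.a=1

outcome vector order: (B.a,B.b,D.a)
TSO (10): 000; 001; 010; 011; 020; 021; 110; 111; 120; 121
TSO∖claimed = {021}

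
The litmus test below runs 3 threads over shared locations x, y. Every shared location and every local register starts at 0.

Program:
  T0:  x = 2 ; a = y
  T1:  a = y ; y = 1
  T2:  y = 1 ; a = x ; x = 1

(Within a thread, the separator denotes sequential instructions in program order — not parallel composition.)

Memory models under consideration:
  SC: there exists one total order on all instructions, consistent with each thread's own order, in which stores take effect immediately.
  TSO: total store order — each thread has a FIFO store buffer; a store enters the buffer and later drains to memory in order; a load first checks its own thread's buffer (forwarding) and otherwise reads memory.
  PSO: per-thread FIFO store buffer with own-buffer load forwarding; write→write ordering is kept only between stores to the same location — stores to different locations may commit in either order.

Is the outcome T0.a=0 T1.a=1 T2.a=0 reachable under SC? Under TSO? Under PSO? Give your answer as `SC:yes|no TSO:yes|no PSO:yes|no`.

SC:no TSO:yes PSO:yes

outcome vector order: (T0.a,T1.a,T2.a)
SC (6): 0/0/2; 0/1/2; 1/0/0; 1/0/2; 1/1/0; 1/1/2
TSO (8): 0/0/0; 0/0/2; 0/1/0; 0/1/2; 1/0/0; 1/0/2; 1/1/0; 1/1/2
PSO (8): 0/0/0; 0/0/2; 0/1/0; 0/1/2; 1/0/0; 1/0/2; 1/1/0; 1/1/2
target 0/1/0 ∈ {TSO,PSO}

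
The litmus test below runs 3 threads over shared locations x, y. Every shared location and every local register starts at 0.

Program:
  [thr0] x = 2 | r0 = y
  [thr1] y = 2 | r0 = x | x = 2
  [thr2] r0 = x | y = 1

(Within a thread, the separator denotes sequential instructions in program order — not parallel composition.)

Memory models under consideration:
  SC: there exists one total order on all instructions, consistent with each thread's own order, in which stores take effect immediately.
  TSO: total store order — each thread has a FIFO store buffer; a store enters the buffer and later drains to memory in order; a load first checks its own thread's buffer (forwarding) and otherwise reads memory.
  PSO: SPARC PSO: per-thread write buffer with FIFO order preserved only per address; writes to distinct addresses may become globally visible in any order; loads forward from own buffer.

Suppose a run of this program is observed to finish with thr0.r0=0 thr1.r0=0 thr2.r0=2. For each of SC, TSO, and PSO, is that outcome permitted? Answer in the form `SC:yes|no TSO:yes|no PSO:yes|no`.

SC:no TSO:yes PSO:yes

outcome vector order: (thr0.r0,thr1.r0,thr2.r0)
SC: 10 outcomes — {020, 022, 100, 102, 120, 122, 200, 202, 220, 222}
TSO: 12 outcomes — {000, 002, 020, 022, 100, 102, 120, 122, 200, 202, 220, 222}
PSO: 12 outcomes — {000, 002, 020, 022, 100, 102, 120, 122, 200, 202, 220, 222}
target 002 ∈ {TSO,PSO}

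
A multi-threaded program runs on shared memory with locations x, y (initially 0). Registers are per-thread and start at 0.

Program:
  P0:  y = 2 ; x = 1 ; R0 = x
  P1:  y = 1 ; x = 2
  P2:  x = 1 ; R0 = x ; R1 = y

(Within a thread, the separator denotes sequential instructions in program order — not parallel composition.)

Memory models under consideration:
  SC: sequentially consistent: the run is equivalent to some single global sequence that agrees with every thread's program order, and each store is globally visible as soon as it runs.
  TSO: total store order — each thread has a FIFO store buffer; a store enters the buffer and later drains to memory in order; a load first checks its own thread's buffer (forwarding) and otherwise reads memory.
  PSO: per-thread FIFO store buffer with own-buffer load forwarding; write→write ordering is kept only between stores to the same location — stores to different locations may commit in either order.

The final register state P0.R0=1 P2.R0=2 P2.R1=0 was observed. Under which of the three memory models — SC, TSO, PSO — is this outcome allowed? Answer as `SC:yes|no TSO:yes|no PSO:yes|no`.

SC:no TSO:no PSO:yes

outcome vector order: (P0.R0,P2.R0,P2.R1)
SC (10): 110; 111; 112; 121; 122; 210; 211; 212; 221; 222
TSO (10): 110; 111; 112; 121; 122; 210; 211; 212; 221; 222
PSO (12): 110; 111; 112; 120; 121; 122; 210; 211; 212; 220; 221; 222
target 120 ∈ {PSO}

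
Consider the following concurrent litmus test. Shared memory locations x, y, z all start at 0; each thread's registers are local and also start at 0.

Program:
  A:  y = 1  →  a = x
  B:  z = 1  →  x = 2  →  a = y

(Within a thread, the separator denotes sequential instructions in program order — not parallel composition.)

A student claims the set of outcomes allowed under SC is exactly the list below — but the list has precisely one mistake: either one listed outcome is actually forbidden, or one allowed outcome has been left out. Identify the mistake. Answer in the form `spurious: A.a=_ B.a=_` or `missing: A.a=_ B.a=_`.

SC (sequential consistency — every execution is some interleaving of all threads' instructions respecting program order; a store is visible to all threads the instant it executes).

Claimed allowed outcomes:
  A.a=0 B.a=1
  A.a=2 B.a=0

missing: A.a=2 B.a=1

outcome vector order: (A.a,B.a)
SC (3): 01; 20; 21
SC∖claimed = {21}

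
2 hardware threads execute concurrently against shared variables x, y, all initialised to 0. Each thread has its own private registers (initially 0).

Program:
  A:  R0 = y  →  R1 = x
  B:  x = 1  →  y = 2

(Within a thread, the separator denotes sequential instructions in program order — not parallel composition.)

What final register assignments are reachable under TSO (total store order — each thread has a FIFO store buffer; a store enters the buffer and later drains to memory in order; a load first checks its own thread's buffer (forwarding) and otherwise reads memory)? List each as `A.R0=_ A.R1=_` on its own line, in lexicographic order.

outcome vector order: (A.R0,A.R1)
|TSO outcomes| = 3

A.R0=0 A.R1=0
A.R0=0 A.R1=1
A.R0=2 A.R1=1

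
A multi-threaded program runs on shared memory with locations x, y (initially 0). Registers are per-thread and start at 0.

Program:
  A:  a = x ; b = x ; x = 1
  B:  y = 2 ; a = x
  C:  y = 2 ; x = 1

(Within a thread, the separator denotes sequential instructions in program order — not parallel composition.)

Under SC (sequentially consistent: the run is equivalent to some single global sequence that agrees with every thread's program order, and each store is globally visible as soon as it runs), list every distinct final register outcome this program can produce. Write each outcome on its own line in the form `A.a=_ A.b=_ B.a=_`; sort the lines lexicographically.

A.a=0 A.b=0 B.a=0
A.a=0 A.b=0 B.a=1
A.a=0 A.b=1 B.a=0
A.a=0 A.b=1 B.a=1
A.a=1 A.b=1 B.a=0
A.a=1 A.b=1 B.a=1

outcome vector order: (A.a,A.b,B.a)
|SC outcomes| = 6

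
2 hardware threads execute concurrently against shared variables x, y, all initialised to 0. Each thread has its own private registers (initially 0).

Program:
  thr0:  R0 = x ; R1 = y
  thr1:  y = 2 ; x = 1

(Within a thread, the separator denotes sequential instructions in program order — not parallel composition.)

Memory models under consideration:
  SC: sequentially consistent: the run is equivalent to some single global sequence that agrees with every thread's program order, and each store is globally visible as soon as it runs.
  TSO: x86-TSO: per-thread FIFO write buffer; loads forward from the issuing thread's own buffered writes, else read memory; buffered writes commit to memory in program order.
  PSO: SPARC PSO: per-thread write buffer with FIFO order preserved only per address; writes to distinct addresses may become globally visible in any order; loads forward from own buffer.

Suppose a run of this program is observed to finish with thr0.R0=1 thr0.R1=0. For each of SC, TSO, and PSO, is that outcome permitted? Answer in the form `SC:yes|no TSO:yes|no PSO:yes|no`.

SC:no TSO:no PSO:yes

outcome vector order: (thr0.R0,thr0.R1)
SC: 3 outcomes — {(0,0); (0,2); (1,2)}
TSO: 3 outcomes — {(0,0); (0,2); (1,2)}
PSO: 4 outcomes — {(0,0); (0,2); (1,0); (1,2)}
target (1,0) ∈ {PSO}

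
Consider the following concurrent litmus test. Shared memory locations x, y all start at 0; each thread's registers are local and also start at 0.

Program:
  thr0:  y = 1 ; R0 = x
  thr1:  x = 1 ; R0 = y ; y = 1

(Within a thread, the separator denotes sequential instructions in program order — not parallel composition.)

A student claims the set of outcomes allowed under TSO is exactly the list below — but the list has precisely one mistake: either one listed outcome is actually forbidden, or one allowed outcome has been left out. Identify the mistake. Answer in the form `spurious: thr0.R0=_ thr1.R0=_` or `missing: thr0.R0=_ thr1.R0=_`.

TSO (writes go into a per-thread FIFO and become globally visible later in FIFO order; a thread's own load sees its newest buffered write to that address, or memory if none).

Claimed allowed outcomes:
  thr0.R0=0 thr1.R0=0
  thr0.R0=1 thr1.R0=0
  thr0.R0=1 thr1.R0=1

missing: thr0.R0=0 thr1.R0=1

outcome vector order: (thr0.R0,thr1.R0)
[TSO] allowed = {<0 0> <0 1> <1 0> <1 1>}
TSO∖claimed = {<0 1>}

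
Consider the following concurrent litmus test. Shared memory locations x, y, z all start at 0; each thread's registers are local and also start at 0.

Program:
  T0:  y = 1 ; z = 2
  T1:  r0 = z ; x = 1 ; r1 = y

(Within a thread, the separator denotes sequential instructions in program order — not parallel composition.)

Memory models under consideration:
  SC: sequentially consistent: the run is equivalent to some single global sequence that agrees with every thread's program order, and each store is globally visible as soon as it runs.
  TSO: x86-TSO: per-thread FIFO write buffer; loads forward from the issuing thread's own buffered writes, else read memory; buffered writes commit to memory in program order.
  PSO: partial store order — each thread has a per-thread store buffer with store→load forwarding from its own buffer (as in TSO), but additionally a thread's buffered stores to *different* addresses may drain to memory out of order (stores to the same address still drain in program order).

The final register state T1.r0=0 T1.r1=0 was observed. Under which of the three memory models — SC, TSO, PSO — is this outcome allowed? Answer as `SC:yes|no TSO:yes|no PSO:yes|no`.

SC:yes TSO:yes PSO:yes

outcome vector order: (T1.r0,T1.r1)
[SC] allowed = {(0,0); (0,1); (2,1)}
[TSO] allowed = {(0,0); (0,1); (2,1)}
[PSO] allowed = {(0,0); (0,1); (2,0); (2,1)}
target (0,0) ∈ {SC,TSO,PSO}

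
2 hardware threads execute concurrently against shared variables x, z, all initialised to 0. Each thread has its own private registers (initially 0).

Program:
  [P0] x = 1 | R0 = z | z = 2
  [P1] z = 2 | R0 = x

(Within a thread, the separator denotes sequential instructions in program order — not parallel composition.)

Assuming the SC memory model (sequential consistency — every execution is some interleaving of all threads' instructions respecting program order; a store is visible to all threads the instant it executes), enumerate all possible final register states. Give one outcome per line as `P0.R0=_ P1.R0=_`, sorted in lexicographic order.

P0.R0=0 P1.R0=1
P0.R0=2 P1.R0=0
P0.R0=2 P1.R0=1

outcome vector order: (P0.R0,P1.R0)
|SC outcomes| = 3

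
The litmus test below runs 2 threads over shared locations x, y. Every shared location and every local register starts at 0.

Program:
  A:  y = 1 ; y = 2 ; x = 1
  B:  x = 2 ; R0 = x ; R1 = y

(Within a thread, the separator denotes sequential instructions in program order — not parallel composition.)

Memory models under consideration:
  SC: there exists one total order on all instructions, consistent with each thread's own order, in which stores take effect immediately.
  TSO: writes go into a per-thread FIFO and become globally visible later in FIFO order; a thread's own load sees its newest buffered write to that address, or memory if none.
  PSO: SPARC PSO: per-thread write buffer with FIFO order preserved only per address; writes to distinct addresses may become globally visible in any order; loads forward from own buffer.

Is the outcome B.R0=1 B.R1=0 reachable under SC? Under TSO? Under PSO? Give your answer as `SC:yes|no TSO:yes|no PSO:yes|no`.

outcome vector order: (B.R0,B.R1)
[SC] allowed = {<1 2>; <2 0>; <2 1>; <2 2>}
[TSO] allowed = {<1 2>; <2 0>; <2 1>; <2 2>}
[PSO] allowed = {<1 0>; <1 1>; <1 2>; <2 0>; <2 1>; <2 2>}
target <1 0> ∈ {PSO}

SC:no TSO:no PSO:yes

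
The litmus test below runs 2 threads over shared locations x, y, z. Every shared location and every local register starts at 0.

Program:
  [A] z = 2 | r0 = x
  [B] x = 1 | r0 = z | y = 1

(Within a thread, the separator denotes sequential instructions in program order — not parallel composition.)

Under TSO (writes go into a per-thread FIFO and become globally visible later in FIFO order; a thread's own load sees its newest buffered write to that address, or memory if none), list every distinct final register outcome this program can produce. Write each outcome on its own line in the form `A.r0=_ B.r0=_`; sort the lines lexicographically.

outcome vector order: (A.r0,B.r0)
|TSO outcomes| = 4

A.r0=0 B.r0=0
A.r0=0 B.r0=2
A.r0=1 B.r0=0
A.r0=1 B.r0=2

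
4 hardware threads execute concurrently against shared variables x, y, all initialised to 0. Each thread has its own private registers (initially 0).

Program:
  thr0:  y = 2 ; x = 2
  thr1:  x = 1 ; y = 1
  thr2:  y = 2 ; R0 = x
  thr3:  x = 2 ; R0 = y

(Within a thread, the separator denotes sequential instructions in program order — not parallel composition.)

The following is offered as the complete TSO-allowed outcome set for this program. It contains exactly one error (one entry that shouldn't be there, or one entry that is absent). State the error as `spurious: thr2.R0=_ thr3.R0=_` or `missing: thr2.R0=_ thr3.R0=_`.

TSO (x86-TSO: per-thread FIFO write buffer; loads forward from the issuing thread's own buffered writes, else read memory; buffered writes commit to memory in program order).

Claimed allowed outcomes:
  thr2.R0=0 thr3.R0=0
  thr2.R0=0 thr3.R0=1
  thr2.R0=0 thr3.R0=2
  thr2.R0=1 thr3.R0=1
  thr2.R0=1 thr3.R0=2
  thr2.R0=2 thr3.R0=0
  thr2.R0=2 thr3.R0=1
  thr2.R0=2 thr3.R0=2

outcome vector order: (thr2.R0,thr3.R0)
[TSO] allowed = {0/0, 0/1, 0/2, 1/0, 1/1, 1/2, 2/0, 2/1, 2/2}
TSO∖claimed = {1/0}

missing: thr2.R0=1 thr3.R0=0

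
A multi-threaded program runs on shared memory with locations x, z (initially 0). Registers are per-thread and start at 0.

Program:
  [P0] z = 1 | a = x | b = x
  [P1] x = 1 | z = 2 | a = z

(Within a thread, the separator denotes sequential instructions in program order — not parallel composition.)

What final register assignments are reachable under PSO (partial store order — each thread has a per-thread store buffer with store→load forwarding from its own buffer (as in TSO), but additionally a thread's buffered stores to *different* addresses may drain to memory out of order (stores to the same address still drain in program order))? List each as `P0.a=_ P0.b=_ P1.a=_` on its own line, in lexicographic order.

outcome vector order: (P0.a,P0.b,P1.a)
|PSO outcomes| = 6

P0.a=0 P0.b=0 P1.a=1
P0.a=0 P0.b=0 P1.a=2
P0.a=0 P0.b=1 P1.a=1
P0.a=0 P0.b=1 P1.a=2
P0.a=1 P0.b=1 P1.a=1
P0.a=1 P0.b=1 P1.a=2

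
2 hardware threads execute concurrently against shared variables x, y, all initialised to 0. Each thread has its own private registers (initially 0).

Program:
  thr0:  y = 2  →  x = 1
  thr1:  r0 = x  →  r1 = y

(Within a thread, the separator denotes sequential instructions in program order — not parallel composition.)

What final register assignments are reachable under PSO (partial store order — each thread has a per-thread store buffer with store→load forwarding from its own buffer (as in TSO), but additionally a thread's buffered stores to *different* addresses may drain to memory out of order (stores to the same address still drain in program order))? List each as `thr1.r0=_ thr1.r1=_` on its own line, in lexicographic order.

thr1.r0=0 thr1.r1=0
thr1.r0=0 thr1.r1=2
thr1.r0=1 thr1.r1=0
thr1.r0=1 thr1.r1=2

outcome vector order: (thr1.r0,thr1.r1)
|PSO outcomes| = 4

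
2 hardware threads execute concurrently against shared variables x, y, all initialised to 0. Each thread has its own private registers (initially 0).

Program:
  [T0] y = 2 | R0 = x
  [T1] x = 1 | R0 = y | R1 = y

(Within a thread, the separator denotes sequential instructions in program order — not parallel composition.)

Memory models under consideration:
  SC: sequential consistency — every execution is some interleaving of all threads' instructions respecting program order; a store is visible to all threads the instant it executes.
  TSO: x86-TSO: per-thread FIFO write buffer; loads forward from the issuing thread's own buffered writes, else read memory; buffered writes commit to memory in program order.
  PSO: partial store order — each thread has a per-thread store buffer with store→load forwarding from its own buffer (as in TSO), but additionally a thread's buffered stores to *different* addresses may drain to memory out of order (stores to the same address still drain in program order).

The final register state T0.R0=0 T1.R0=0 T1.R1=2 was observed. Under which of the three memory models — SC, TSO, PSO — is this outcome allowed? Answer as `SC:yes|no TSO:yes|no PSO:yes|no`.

SC:no TSO:yes PSO:yes

outcome vector order: (T0.R0,T1.R0,T1.R1)
SC (4): (0,2,2); (1,0,0); (1,0,2); (1,2,2)
TSO (6): (0,0,0); (0,0,2); (0,2,2); (1,0,0); (1,0,2); (1,2,2)
PSO (6): (0,0,0); (0,0,2); (0,2,2); (1,0,0); (1,0,2); (1,2,2)
target (0,0,2) ∈ {TSO,PSO}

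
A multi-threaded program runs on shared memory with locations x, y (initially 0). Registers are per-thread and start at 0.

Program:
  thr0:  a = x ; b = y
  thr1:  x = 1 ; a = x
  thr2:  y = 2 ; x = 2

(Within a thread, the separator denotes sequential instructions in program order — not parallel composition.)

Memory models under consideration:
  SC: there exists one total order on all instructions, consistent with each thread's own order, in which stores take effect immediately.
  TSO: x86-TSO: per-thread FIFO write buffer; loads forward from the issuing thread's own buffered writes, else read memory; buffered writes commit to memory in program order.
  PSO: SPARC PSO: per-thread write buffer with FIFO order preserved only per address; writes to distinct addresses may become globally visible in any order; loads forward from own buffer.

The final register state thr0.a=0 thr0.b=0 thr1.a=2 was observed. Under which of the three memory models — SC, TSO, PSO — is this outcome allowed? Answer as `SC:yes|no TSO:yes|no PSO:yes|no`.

outcome vector order: (thr0.a,thr0.b,thr1.a)
SC: 10 outcomes — {0/0/1; 0/0/2; 0/2/1; 0/2/2; 1/0/1; 1/0/2; 1/2/1; 1/2/2; 2/2/1; 2/2/2}
TSO: 10 outcomes — {0/0/1; 0/0/2; 0/2/1; 0/2/2; 1/0/1; 1/0/2; 1/2/1; 1/2/2; 2/2/1; 2/2/2}
PSO: 12 outcomes — {0/0/1; 0/0/2; 0/2/1; 0/2/2; 1/0/1; 1/0/2; 1/2/1; 1/2/2; 2/0/1; 2/0/2; 2/2/1; 2/2/2}
target 0/0/2 ∈ {SC,TSO,PSO}

SC:yes TSO:yes PSO:yes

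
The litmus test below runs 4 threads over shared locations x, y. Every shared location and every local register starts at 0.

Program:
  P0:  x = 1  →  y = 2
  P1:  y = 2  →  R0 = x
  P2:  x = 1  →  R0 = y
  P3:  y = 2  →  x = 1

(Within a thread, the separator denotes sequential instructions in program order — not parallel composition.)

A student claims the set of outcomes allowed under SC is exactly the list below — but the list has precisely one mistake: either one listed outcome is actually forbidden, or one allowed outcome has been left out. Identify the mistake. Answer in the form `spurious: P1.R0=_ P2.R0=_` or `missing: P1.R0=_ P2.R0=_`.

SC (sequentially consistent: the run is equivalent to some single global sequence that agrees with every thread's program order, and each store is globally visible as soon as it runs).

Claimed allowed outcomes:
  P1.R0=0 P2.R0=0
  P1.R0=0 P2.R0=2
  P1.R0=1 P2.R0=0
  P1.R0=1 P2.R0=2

outcome vector order: (P1.R0,P2.R0)
SC (3): (0,2) (1,0) (1,2)
claimed∖SC = {(0,0)}

spurious: P1.R0=0 P2.R0=0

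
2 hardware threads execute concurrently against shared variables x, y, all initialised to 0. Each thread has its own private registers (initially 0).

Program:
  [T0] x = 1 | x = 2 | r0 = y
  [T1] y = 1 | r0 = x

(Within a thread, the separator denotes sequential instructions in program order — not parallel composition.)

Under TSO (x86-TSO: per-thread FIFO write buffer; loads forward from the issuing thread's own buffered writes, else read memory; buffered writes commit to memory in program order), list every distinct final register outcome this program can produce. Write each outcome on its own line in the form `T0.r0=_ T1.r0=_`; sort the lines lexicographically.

T0.r0=0 T1.r0=0
T0.r0=0 T1.r0=1
T0.r0=0 T1.r0=2
T0.r0=1 T1.r0=0
T0.r0=1 T1.r0=1
T0.r0=1 T1.r0=2

outcome vector order: (T0.r0,T1.r0)
|TSO outcomes| = 6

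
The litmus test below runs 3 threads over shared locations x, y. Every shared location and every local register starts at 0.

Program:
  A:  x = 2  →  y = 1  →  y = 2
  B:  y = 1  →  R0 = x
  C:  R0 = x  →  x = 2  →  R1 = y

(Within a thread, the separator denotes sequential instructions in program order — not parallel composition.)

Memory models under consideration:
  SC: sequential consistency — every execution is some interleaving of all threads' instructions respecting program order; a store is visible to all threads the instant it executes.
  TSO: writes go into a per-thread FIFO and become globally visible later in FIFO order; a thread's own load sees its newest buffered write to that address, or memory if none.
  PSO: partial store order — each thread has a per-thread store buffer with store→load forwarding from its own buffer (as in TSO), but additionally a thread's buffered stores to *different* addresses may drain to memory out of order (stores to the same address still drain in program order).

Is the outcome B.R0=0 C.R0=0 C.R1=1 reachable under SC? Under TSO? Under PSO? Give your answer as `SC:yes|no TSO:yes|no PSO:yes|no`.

SC:yes TSO:yes PSO:yes

outcome vector order: (B.R0,C.R0,C.R1)
under SC → <0 0 1>, <0 0 2>, <0 2 1>, <0 2 2>, <2 0 0>, <2 0 1>, <2 0 2>, <2 2 0>, <2 2 1>, <2 2 2>
under TSO → <0 0 0>, <0 0 1>, <0 0 2>, <0 2 0>, <0 2 1>, <0 2 2>, <2 0 0>, <2 0 1>, <2 0 2>, <2 2 0>, <2 2 1>, <2 2 2>
under PSO → <0 0 0>, <0 0 1>, <0 0 2>, <0 2 0>, <0 2 1>, <0 2 2>, <2 0 0>, <2 0 1>, <2 0 2>, <2 2 0>, <2 2 1>, <2 2 2>
target <0 0 1> ∈ {SC,TSO,PSO}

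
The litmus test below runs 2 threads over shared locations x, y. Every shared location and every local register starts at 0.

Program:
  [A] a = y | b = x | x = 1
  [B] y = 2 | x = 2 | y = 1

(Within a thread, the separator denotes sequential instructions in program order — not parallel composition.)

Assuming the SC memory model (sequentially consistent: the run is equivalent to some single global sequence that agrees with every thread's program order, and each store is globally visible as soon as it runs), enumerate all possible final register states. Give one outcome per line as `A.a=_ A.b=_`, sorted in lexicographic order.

outcome vector order: (A.a,A.b)
|SC outcomes| = 5

A.a=0 A.b=0
A.a=0 A.b=2
A.a=1 A.b=2
A.a=2 A.b=0
A.a=2 A.b=2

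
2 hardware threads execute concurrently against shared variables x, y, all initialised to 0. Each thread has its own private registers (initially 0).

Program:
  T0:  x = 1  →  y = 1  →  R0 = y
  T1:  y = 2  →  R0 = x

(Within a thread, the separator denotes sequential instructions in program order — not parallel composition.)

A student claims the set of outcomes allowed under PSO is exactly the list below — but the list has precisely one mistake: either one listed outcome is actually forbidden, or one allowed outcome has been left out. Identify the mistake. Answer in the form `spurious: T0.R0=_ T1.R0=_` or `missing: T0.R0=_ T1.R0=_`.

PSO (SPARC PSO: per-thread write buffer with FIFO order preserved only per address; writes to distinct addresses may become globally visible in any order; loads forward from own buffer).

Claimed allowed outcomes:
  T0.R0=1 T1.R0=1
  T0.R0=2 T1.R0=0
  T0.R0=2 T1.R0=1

outcome vector order: (T0.R0,T1.R0)
PSO: 4 outcomes — {<1 0>, <1 1>, <2 0>, <2 1>}
PSO∖claimed = {<1 0>}

missing: T0.R0=1 T1.R0=0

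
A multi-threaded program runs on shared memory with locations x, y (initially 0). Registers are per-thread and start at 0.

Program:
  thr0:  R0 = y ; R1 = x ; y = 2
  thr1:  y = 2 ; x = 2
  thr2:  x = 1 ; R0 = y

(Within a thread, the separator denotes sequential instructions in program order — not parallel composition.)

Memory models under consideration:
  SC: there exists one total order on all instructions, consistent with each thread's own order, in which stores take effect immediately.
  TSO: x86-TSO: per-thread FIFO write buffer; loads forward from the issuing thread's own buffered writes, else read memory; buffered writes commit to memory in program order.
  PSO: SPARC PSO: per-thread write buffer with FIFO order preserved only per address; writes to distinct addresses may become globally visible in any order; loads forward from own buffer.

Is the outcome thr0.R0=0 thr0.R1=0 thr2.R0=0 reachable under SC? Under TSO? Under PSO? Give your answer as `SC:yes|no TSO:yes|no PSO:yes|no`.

outcome vector order: (thr0.R0,thr0.R1,thr2.R0)
SC: 11 outcomes — {(0,0,0) (0,0,2) (0,1,0) (0,1,2) (0,2,0) (0,2,2) (2,0,2) (2,1,0) (2,1,2) (2,2,0) (2,2,2)}
TSO: 12 outcomes — {(0,0,0) (0,0,2) (0,1,0) (0,1,2) (0,2,0) (0,2,2) (2,0,0) (2,0,2) (2,1,0) (2,1,2) (2,2,0) (2,2,2)}
PSO: 12 outcomes — {(0,0,0) (0,0,2) (0,1,0) (0,1,2) (0,2,0) (0,2,2) (2,0,0) (2,0,2) (2,1,0) (2,1,2) (2,2,0) (2,2,2)}
target (0,0,0) ∈ {SC,TSO,PSO}

SC:yes TSO:yes PSO:yes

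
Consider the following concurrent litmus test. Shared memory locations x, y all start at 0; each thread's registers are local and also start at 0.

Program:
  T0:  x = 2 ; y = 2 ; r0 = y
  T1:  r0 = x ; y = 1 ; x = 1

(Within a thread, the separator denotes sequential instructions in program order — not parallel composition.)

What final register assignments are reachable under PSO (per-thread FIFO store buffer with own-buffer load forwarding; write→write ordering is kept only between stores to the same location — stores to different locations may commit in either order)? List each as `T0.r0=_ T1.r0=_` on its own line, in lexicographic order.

T0.r0=1 T1.r0=0
T0.r0=1 T1.r0=2
T0.r0=2 T1.r0=0
T0.r0=2 T1.r0=2

outcome vector order: (T0.r0,T1.r0)
|PSO outcomes| = 4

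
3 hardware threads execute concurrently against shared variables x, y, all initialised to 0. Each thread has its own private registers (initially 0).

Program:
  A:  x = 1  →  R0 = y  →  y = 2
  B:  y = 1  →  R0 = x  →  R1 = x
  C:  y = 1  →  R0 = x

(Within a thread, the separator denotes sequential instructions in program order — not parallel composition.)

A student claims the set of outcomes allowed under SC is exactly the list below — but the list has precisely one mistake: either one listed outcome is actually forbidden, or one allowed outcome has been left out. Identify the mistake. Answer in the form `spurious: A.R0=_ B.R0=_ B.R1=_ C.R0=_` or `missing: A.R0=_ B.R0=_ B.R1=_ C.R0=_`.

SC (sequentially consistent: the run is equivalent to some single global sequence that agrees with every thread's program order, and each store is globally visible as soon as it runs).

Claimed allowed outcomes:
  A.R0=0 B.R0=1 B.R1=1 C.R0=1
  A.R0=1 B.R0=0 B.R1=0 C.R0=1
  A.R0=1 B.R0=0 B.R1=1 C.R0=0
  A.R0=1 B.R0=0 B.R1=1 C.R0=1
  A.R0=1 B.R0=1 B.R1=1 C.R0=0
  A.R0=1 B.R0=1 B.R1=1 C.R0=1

outcome vector order: (A.R0,B.R0,B.R1,C.R0)
[SC] allowed = {0111; 1000; 1001; 1010; 1011; 1110; 1111}
SC∖claimed = {1000}

missing: A.R0=1 B.R0=0 B.R1=0 C.R0=0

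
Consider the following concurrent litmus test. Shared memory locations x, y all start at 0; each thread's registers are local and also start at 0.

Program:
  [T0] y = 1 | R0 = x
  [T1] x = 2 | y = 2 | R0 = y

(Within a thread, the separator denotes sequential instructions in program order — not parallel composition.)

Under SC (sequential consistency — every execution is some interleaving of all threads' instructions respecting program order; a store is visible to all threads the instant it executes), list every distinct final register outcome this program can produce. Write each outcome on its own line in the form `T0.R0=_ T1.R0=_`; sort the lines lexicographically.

outcome vector order: (T0.R0,T1.R0)
|SC outcomes| = 3

T0.R0=0 T1.R0=2
T0.R0=2 T1.R0=1
T0.R0=2 T1.R0=2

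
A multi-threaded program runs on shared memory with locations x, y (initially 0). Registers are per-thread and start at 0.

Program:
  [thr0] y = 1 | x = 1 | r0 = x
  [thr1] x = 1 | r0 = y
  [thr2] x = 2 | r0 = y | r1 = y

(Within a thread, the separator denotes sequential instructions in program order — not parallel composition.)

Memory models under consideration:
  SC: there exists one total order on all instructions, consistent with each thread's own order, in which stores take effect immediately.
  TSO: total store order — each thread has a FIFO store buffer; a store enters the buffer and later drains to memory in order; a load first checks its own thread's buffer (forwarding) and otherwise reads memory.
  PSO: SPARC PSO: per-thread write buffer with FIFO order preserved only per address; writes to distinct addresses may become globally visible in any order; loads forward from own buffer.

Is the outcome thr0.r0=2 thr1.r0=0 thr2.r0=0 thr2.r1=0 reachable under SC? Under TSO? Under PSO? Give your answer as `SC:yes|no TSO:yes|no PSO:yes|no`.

outcome vector order: (thr0.r0,thr1.r0,thr2.r0,thr2.r1)
SC (8): (1,0,0,0), (1,0,0,1), (1,0,1,1), (1,1,0,0), (1,1,0,1), (1,1,1,1), (2,0,1,1), (2,1,1,1)
TSO (12): (1,0,0,0), (1,0,0,1), (1,0,1,1), (1,1,0,0), (1,1,0,1), (1,1,1,1), (2,0,0,0), (2,0,0,1), (2,0,1,1), (2,1,0,0), (2,1,0,1), (2,1,1,1)
PSO (12): (1,0,0,0), (1,0,0,1), (1,0,1,1), (1,1,0,0), (1,1,0,1), (1,1,1,1), (2,0,0,0), (2,0,0,1), (2,0,1,1), (2,1,0,0), (2,1,0,1), (2,1,1,1)
target (2,0,0,0) ∈ {TSO,PSO}

SC:no TSO:yes PSO:yes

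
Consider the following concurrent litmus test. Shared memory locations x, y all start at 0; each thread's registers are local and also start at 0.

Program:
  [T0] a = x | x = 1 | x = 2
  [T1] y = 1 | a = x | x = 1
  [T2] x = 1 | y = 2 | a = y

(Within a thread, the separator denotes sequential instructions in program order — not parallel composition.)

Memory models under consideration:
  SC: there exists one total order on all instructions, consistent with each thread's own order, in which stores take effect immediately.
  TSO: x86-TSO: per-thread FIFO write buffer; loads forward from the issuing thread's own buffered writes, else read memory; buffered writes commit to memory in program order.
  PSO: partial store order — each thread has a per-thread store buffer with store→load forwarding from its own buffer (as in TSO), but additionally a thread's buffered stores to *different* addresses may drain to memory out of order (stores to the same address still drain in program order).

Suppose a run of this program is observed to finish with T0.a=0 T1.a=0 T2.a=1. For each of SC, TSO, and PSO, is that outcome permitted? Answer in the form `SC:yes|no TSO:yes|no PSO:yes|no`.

outcome vector order: (T0.a,T1.a,T2.a)
[SC] allowed = {<0 0 2>; <0 1 1>; <0 1 2>; <0 2 1>; <0 2 2>; <1 0 2>; <1 1 1>; <1 1 2>; <1 2 1>; <1 2 2>}
[TSO] allowed = {<0 0 1>; <0 0 2>; <0 1 1>; <0 1 2>; <0 2 1>; <0 2 2>; <1 0 1>; <1 0 2>; <1 1 1>; <1 1 2>; <1 2 1>; <1 2 2>}
[PSO] allowed = {<0 0 1>; <0 0 2>; <0 1 1>; <0 1 2>; <0 2 1>; <0 2 2>; <1 0 1>; <1 0 2>; <1 1 1>; <1 1 2>; <1 2 1>; <1 2 2>}
target <0 0 1> ∈ {TSO,PSO}

SC:no TSO:yes PSO:yes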